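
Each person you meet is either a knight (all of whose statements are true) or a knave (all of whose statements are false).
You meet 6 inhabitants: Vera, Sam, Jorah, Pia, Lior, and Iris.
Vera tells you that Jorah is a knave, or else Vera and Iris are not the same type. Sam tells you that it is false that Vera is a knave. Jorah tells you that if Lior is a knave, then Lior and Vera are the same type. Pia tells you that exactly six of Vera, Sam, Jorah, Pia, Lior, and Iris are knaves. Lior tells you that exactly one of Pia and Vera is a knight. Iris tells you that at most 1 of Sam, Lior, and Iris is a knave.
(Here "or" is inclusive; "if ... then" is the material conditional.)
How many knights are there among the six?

1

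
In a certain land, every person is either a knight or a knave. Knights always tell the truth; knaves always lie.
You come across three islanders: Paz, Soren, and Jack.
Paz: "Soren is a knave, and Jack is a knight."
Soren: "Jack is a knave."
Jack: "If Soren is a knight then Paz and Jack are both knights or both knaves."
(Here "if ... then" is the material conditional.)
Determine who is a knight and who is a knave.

Paz is a knight, Soren is a knave, and Jack is a knight.

Since Paz is a knight, "Soren is a knave, and Jack is a knight" needs to be True, which holds.
Soren is a knave, and the claim "Jack is a knave" is indeed false.
Jack is a knight, so "if Soren is a knight then Paz and Jack are both knights or both knaves" must be True — and it is.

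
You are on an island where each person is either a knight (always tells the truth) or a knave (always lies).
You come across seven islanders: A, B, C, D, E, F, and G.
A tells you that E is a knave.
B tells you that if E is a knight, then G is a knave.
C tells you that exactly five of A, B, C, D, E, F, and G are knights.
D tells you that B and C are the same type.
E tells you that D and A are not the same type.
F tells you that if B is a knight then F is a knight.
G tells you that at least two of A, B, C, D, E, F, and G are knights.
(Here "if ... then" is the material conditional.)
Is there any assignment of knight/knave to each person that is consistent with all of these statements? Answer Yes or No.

Yes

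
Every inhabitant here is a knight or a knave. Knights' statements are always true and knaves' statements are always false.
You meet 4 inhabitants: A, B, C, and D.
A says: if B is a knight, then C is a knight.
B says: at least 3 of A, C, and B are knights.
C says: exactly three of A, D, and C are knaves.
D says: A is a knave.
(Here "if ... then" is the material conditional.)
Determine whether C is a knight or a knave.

C is a knave.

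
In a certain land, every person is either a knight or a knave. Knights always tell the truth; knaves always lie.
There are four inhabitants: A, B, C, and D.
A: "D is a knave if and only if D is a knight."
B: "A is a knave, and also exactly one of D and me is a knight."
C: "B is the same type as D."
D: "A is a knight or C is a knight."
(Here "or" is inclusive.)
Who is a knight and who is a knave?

A is a knave, B is a knight, C is a knave, and D is a knave.

A (knave): "D is a knave if and only if D is a knight" — False. ✓
B (knight): "A is a knave, and also exactly one of D and me is a knight" — True. ✓
C is a knave, so "B is the same type as D" must be False — and it is.
D is a knave, and the claim "A is a knight or C is a knight" is indeed False.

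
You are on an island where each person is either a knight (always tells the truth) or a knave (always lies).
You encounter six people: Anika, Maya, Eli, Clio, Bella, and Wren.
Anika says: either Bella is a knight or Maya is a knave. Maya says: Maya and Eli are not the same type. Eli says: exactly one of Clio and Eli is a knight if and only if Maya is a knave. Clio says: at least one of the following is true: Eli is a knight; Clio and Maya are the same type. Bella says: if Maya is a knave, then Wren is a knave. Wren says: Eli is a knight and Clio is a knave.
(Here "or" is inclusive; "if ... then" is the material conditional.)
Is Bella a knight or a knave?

Bella is a knight.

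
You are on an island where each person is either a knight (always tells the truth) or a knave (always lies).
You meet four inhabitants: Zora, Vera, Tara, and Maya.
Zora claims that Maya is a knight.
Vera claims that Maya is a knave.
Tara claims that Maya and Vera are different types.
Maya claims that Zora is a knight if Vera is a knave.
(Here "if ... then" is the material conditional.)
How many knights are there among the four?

The unique consistent assignment is Zora=knight, Vera=knave, Tara=knight, Maya=knight.
That has 3 knights.

3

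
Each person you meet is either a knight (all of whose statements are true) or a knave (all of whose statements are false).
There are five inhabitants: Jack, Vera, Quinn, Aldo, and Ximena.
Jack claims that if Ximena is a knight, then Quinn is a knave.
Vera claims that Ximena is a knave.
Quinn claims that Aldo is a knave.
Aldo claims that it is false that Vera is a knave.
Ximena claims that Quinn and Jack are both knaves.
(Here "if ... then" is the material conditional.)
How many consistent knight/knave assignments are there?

1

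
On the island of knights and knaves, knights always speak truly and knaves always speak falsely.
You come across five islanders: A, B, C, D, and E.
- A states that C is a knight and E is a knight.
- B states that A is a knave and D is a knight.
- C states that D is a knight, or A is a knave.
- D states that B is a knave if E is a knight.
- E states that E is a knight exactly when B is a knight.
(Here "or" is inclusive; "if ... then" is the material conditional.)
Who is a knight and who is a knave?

A is a knave, B is a knight, C is a knight, D is a knight, and E is a knave.

Since A is a knave, "C is a knight and E is a knight" needs to be False, which holds.
Since B is a knight, "A is a knave and D is a knight" needs to be true, which holds.
As a knight, C's statement "D is a knight, or A is a knave" should be true; it is.
D is a knight, so "B is a knave if E is a knight" must be true — and it is.
E is a knave, so "E is a knight exactly when B is a knight" must be False — and it is.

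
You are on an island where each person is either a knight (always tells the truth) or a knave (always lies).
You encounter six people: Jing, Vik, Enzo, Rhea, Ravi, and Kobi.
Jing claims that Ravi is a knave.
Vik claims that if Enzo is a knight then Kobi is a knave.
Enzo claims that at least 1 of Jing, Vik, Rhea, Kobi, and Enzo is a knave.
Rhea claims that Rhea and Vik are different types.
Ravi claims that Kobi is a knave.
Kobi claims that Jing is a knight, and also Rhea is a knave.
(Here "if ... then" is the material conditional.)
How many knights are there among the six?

3

The unique consistent assignment is Jing=knight, Vik=knave, Enzo=knight, Rhea=knave, Ravi=knave, Kobi=knight.
That has 3 knights.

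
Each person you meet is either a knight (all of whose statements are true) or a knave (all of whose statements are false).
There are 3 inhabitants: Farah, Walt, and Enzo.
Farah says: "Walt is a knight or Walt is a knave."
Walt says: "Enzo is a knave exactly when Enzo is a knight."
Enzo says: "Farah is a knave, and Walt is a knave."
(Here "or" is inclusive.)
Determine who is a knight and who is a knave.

Farah is a knight, Walt is a knave, and Enzo is a knave.

Farah (knight): "Walt is a knight or Walt is a knave" — true. ✓
Since Walt is a knave, "Enzo is a knave exactly when Enzo is a knight" needs to be false, which holds.
Enzo is a knave; "Farah is a knave, and Walt is a knave" is false, as required.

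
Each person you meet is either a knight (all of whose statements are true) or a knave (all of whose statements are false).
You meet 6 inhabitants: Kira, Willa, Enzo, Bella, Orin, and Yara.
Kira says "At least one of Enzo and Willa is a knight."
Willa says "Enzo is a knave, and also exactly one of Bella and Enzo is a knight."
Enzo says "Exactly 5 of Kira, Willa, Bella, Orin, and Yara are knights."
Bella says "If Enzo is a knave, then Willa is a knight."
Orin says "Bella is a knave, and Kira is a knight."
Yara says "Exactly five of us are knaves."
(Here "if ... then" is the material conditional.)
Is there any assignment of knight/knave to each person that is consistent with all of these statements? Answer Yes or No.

Yes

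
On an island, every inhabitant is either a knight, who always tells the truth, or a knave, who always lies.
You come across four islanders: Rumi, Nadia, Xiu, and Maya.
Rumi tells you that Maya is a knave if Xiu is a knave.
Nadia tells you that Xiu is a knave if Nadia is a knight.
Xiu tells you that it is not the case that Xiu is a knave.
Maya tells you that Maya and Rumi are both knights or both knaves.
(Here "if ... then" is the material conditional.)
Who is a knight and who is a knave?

Suppose Rumi is a knave. Then Rumi's statement "Maya is a knave if Xiu is a knave" would have to be false. Checking the 8 ways to assign the others, none is consistent with every speaker.
(For instance, with Nadia=knight, Xiu=knave, Maya=knave, Rumi's claim "Maya is a knave if Xiu is a knave" comes out true where it would need to be false.)
So Rumi must be a knight, making "Maya is a knave if Xiu is a knave" true. Taking Rumi=knight, Nadia=knight, Xiu=knave, Maya=knave, each remaining statement checks out:
  Nadia (knight): "Xiu is a knave if Nadia is a knight" — true. ✓
  Xiu (knave): "it is not the case that Xiu is a knave" — false. ✓
  Maya (knave): "Maya and Rumi are both knights or both knaves" — false. ✓
This is the unique consistent assignment.

Knights: Rumi and Nadia. Knaves: Xiu and Maya.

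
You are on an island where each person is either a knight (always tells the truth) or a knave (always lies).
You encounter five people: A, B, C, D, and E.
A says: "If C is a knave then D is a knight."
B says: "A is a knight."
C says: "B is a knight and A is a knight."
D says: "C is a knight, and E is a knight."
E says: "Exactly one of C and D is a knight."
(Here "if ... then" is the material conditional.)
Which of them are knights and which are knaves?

A is a knave, B is a knave, C is a knave, D is a knave, and E is a knave.

A is a knave, so "if C is a knave then D is a knight" must be False — and it is.
B is a knave; "A is a knight" is False, as required.
C is a knave, and the claim "B is a knight and A is a knight" is indeed False.
As a knave, D's statement "C is a knight, and E is a knight" should be False; it is.
E is a knave; "exactly one of C and D is a knight" is False, as required.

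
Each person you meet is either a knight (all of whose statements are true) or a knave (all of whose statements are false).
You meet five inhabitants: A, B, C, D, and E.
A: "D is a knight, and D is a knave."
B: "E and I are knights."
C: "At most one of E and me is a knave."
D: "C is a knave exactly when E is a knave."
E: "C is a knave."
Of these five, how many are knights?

1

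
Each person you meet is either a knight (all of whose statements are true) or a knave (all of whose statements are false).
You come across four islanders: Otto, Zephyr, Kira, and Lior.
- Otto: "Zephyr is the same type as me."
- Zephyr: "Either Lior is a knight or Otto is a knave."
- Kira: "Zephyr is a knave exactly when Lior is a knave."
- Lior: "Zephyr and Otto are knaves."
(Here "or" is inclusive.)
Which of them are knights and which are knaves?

Suppose Otto is a knight. Then Otto's statement "Zephyr is the same type as me" would have to be true. Checking the 8 ways to assign the others, none is consistent with every speaker.
(For instance, with Zephyr=knight, Kira=knave, Lior=knave, Zephyr's claim "either Lior is a knight or Otto is a knave" comes out false where it would need to be true.)
So Otto must be a knave, making "Zephyr is the same type as me" false. Taking Otto=knave, Zephyr=knight, Kira=knave, Lior=knave, each remaining statement checks out:
  Zephyr (knight): "either Lior is a knight or Otto is a knave" — true. ✓
  Kira (knave): "Zephyr is a knave exactly when Lior is a knave" — false. ✓
  Lior (knave): "Zephyr and Otto are knaves" — false. ✓
This is the unique consistent assignment.

Knights: Zephyr. Knaves: Otto, Kira, and Lior.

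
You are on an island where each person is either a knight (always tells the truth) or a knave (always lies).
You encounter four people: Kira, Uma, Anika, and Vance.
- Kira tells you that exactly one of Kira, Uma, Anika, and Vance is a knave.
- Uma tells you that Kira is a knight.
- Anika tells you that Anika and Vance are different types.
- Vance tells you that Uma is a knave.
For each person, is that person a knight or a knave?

Kira is a knight, Uma is a knight, Anika is a knight, and Vance is a knave.

Kira is a knight, and the claim "exactly one of Kira, Uma, Anika, and Vance is a knave" is indeed True.
Uma is a knight, so "Kira is a knight" must be True — and it is.
Anika is a knight, and the claim "Anika and Vance are different types" is indeed True.
Vance is a knave, so "Uma is a knave" must be False — and it is.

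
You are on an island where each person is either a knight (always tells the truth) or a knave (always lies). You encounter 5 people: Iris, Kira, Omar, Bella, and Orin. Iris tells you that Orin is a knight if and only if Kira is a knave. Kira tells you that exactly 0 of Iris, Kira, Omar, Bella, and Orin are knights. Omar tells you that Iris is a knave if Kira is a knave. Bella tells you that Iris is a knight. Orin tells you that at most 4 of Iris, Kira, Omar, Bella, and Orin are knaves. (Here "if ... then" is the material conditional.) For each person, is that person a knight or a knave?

Iris is a knight, Kira is a knave, Omar is a knave, Bella is a knight, and Orin is a knight.

Suppose Iris is a knave. Then Iris's statement "Orin is a knight if and only if Kira is a knave" would have to be false. Checking the 16 ways to assign the others, none is consistent with every speaker.
(For instance, with Kira=knave, Omar=knave, Bella=knight, Orin=knight, Iris's claim "Orin is a knight if and only if Kira is a knave" comes out true where it would need to be false.)
So Iris must be a knight, making "Orin is a knight if and only if Kira is a knave" true. Taking Iris=knight, Kira=knave, Omar=knave, Bella=knight, Orin=knight, each remaining statement checks out:
  Kira (knave): "exactly 0 of Iris, Kira, Omar, Bella, and Orin are knights" — false. ✓
  Omar (knave): "Iris is a knave if Kira is a knave" — false. ✓
  Bella (knight): "Iris is a knight" — true. ✓
  Orin (knight): "at most 4 of Iris, Kira, Omar, Bella, and Orin are knaves" — true. ✓
This is the unique consistent assignment.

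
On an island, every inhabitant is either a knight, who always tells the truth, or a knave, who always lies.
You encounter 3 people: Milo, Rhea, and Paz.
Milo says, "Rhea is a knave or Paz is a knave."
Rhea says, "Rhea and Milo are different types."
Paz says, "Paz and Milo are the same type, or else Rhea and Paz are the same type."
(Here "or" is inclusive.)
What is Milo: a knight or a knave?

Milo is a knave.

Consistent assignments: {Milo=knave, Rhea=knight, Paz=knight}
In every consistent assignment, Milo is a knave.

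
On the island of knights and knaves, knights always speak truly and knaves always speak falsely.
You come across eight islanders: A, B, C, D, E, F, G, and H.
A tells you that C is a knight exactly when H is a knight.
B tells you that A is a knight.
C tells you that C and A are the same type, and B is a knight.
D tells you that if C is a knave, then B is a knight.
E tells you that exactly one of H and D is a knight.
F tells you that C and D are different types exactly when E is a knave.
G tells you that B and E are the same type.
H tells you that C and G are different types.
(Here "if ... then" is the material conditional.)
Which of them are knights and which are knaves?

Since A is a knight, "C is a knight exactly when H is a knight" needs to be true, which holds.
B (knight): "A is a knight" — true. ✓
C (knight): "C and A are the same type, and B is a knight" — true. ✓
Since D is a knight, "if C is a knave, then B is a knight" needs to be true, which holds.
E is a knave, and the claim "exactly one of H and D is a knight" is indeed False.
F is a knave; "C and D are different types exactly when E is a knave" is False, as required.
Since G is a knave, "B and E are the same type" needs to be False, which holds.
Since H is a knight, "C and G are different types" needs to be true, which holds.

Knights: A, B, C, D, and H. Knaves: E, F, and G.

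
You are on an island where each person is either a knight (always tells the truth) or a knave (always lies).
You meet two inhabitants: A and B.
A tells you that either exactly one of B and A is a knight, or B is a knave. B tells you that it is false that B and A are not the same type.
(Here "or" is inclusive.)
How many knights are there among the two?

1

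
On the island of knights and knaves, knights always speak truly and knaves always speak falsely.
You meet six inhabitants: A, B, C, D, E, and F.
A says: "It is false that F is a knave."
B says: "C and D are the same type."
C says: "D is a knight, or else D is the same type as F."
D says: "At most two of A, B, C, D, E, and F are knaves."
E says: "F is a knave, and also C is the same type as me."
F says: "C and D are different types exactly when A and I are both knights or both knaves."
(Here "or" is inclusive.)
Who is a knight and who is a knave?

A is a knave, and the claim "it is false that F is a knave" is indeed False.
B is a knight, so "C and D are the same type" must be True — and it is.
Since C is a knight, "D is a knight, or else D is the same type as F" needs to be True, which holds.
As a knight, D's statement "at most two of A, B, C, D, E, and F are knaves" should be True; it is.
As a knight, E's statement "F is a knave, and also C is the same type as me" should be True; it is.
F (knave): "C and D are different types exactly when A and I are both knights or both knaves" — False. ✓

Knights: B, C, D, and E. Knaves: A and F.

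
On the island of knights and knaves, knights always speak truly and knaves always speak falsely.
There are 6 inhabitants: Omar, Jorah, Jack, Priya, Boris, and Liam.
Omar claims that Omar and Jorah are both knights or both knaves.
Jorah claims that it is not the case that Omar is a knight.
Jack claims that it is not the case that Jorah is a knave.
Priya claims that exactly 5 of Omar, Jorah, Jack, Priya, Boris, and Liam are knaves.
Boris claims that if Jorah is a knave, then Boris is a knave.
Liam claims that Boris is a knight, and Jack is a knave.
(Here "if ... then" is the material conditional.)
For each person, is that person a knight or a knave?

Knights: Jorah, Jack, and Boris. Knaves: Omar, Priya, and Liam.

Omar (knave): "Omar and Jorah are both knights or both knaves" — false. ✓
Jorah (knight): "it is not the case that Omar is a knight" — true. ✓
Since Jack is a knight, "it is not the case that Jorah is a knave" needs to be true, which holds.
Priya is a knave, so "exactly 5 of Omar, Jorah, Jack, Priya, Boris, and Liam are knaves" must be false — and it is.
Boris is a knight, and the claim "if Jorah is a knave, then Boris is a knave" is indeed true.
Liam (knave): "Boris is a knight, and Jack is a knave" — false. ✓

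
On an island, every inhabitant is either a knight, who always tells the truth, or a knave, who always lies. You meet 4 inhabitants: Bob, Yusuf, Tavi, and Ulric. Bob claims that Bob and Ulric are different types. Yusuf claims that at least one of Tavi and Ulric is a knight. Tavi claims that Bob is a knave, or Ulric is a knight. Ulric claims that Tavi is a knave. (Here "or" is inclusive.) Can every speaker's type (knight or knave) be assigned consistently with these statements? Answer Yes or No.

Yes

One consistent assignment: Bob=knave, Yusuf=knight, Tavi=knight, Ulric=knave.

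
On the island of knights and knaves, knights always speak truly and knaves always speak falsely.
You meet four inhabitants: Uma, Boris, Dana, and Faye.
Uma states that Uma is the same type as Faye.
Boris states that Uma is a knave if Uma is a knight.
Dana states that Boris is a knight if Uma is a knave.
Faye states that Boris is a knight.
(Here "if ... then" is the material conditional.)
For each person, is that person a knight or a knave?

Uma is a knave, Boris is a knight, Dana is a knight, and Faye is a knight.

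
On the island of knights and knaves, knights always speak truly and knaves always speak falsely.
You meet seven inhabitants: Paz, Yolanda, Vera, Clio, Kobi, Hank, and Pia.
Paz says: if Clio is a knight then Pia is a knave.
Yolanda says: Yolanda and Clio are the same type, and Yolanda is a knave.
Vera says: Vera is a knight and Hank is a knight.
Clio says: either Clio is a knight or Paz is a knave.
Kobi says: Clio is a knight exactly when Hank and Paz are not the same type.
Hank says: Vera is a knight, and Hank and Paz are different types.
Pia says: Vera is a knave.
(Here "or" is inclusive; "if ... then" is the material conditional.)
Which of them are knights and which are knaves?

Knights: Clio and Pia. Knaves: Paz, Yolanda, Vera, Kobi, and Hank.

Paz is a knave; "if Clio is a knight then Pia is a knave" is false, as required.
Yolanda is a knave, and the claim "Yolanda and Clio are the same type, and Yolanda is a knave" is indeed false.
Vera is a knave; "Vera is a knight and Hank is a knight" is false, as required.
Clio is a knight; "either Clio is a knight or Paz is a knave" is True, as required.
Kobi is a knave; "Clio is a knight exactly when Hank and Paz are not the same type" is false, as required.
Since Hank is a knave, "Vera is a knight, and Hank and Paz are different types" needs to be false, which holds.
Pia is a knight; "Vera is a knave" is True, as required.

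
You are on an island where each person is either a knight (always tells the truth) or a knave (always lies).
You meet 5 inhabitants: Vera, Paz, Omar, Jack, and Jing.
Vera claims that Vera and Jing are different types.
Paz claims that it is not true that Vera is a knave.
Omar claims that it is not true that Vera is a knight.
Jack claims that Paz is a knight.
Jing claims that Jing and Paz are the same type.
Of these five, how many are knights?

The unique consistent assignment is Vera=knight, Paz=knight, Omar=knave, Jack=knight, Jing=knave.
That has 3 knights.

3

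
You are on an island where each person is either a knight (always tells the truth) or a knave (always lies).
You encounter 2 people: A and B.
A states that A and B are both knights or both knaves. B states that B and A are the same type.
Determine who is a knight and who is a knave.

Knights: A and B. Knaves: none.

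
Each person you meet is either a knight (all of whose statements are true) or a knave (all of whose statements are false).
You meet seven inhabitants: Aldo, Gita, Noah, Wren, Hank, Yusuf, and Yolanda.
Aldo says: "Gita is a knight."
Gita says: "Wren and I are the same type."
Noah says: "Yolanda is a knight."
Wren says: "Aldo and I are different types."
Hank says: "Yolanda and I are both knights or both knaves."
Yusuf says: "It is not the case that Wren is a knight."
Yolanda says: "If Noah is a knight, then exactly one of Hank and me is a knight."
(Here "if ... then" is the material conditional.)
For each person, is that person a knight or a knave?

Aldo is a knave, Gita is a knave, Noah is a knight, Wren is a knight, Hank is a knave, Yusuf is a knave, and Yolanda is a knight.

Aldo (knave): "Gita is a knight" — False. ✓
As a knave, Gita's statement "Wren and I are the same type" should be False; it is.
Noah is a knight, so "Yolanda is a knight" must be true — and it is.
Wren (knight): "Aldo and I are different types" — true. ✓
Hank (knave): "Yolanda and I are both knights or both knaves" — False. ✓
Since Yusuf is a knave, "it is not the case that Wren is a knight" needs to be False, which holds.
Yolanda (knight): "if Noah is a knight, then exactly one of Hank and me is a knight" — true. ✓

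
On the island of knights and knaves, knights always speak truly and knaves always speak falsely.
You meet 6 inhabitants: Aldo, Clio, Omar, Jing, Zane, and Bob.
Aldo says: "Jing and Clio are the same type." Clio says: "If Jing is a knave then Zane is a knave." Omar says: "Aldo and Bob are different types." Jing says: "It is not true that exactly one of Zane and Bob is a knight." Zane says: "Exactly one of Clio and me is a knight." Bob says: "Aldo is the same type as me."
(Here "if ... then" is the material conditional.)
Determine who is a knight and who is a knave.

Aldo is a knight, Clio is a knave, Omar is a knight, Jing is a knave, Zane is a knight, and Bob is a knave.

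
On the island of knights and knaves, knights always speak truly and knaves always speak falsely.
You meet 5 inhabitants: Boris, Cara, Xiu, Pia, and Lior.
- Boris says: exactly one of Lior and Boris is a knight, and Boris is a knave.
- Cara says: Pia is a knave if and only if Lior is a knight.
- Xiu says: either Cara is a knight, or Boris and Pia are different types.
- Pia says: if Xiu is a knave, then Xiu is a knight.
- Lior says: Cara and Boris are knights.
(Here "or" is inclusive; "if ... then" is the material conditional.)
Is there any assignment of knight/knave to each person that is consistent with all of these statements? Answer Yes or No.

Yes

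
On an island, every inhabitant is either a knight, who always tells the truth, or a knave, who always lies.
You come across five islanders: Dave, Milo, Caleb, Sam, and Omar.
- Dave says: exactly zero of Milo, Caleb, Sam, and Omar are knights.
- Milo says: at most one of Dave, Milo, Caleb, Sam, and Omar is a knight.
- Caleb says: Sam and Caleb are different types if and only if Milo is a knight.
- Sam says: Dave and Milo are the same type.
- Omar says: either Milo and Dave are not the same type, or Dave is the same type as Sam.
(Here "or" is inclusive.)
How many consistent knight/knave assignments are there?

1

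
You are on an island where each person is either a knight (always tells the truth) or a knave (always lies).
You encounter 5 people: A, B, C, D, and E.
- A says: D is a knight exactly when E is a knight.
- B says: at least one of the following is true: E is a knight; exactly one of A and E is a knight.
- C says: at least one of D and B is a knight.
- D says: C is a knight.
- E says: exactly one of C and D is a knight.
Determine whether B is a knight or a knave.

B is a knave.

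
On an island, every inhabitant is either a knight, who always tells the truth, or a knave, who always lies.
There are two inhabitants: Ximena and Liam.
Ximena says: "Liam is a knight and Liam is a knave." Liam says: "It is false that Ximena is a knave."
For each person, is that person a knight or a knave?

Ximena is a knave and Liam is a knave.

Suppose Ximena is a knight. Then Ximena's statement "Liam is a knight and Liam is a knave" would have to be true. Checking the 2 ways to assign the others, none is consistent with every speaker.
(For instance, with Liam=knave, Ximena's claim "Liam is a knight and Liam is a knave" comes out false where it would need to be true.)
So Ximena must be a knave, making "Liam is a knight and Liam is a knave" false. Taking Ximena=knave, Liam=knave, each remaining statement checks out:
  Liam (knave): "it is false that Ximena is a knave" — false. ✓
This is the unique consistent assignment.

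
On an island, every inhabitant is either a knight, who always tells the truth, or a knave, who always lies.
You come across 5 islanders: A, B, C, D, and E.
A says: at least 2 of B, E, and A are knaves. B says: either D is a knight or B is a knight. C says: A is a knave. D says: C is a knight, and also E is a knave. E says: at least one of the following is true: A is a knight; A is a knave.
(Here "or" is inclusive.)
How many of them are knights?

3

The unique consistent assignment is A=knave, B=knight, C=knight, D=knave, E=knight.
That has 3 knights.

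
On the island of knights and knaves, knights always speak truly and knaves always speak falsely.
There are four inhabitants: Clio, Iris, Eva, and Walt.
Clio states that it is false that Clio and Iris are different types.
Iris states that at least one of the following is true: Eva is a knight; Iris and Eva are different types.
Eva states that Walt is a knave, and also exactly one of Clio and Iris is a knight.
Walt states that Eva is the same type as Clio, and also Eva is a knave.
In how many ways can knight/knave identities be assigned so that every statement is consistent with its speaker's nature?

Consistent assignments:
  Clio=knight, Iris=knight, Eva=knave, Walt=knave
  Clio=knave, Iris=knight, Eva=knight, Walt=knave
  Clio=knave, Iris=knight, Eva=knave, Walt=knight

3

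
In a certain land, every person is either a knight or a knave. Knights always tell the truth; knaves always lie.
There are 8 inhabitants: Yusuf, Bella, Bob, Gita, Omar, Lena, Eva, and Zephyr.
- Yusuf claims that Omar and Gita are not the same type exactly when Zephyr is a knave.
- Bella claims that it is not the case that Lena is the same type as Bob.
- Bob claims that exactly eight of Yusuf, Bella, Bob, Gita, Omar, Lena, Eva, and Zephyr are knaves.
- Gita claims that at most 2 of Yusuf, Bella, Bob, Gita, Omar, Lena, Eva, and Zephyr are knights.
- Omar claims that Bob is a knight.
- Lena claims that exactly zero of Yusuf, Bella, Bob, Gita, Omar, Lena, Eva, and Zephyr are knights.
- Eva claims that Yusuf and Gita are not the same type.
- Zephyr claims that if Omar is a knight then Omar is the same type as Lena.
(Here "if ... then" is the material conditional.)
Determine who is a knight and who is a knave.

Yusuf is a knight; "Omar and Gita are not the same type exactly when Zephyr is a knave" is True, as required.
Since Bella is a knave, "it is not the case that Lena is the same type as Bob" needs to be False, which holds.
Bob is a knave, so "exactly eight of Yusuf, Bella, Bob, Gita, Omar, Lena, Eva, and Zephyr are knaves" must be False — and it is.
Gita is a knave; "at most 2 of Yusuf, Bella, Bob, Gita, Omar, Lena, Eva, and Zephyr are knights" is False, as required.
Omar (knave): "Bob is a knight" — False. ✓
Lena (knave): "exactly zero of Yusuf, Bella, Bob, Gita, Omar, Lena, Eva, and Zephyr are knights" — False. ✓
Since Eva is a knight, "Yusuf and Gita are not the same type" needs to be True, which holds.
Zephyr is a knight; "if Omar is a knight then Omar is the same type as Lena" is True, as required.

Yusuf is a knight, Bella is a knave, Bob is a knave, Gita is a knave, Omar is a knave, Lena is a knave, Eva is a knight, and Zephyr is a knight.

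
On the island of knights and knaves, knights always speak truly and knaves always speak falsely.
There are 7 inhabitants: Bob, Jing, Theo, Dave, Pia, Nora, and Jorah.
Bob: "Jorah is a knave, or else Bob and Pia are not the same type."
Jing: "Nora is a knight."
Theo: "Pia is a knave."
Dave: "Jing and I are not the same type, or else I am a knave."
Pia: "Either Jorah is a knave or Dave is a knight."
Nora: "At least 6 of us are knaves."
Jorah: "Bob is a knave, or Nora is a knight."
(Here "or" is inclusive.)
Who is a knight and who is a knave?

Knights: Bob, Dave, and Pia. Knaves: Jing, Theo, Nora, and Jorah.

As a knight, Bob's statement "Jorah is a knave, or else Bob and Pia are not the same type" should be True; it is.
Jing is a knave, and the claim "Nora is a knight" is indeed false.
Theo is a knave, and the claim "Pia is a knave" is indeed false.
Dave (knight): "Jing and I are not the same type, or else I am a knave" — True. ✓
Since Pia is a knight, "either Jorah is a knave or Dave is a knight" needs to be True, which holds.
Since Nora is a knave, "at least 6 of us are knaves" needs to be false, which holds.
As a knave, Jorah's statement "Bob is a knave, or Nora is a knight" should be false; it is.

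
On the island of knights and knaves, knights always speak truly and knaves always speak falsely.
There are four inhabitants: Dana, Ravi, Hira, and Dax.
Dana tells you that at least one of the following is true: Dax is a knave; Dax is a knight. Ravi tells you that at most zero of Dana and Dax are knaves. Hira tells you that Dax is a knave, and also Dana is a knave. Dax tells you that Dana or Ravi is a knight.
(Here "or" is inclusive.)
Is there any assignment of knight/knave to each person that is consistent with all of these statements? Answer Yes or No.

Yes

One consistent assignment: Dana=knight, Ravi=knight, Hira=knave, Dax=knight.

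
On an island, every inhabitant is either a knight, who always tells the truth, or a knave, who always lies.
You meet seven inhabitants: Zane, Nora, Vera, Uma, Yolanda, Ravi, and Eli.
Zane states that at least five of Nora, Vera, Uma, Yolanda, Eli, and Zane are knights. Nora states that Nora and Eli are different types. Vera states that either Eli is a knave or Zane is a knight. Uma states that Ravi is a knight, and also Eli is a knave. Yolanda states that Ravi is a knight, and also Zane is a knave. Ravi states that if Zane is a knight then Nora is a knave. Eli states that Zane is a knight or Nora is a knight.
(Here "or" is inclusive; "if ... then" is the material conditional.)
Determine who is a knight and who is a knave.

Zane is a knave, Nora is a knave, Vera is a knight, Uma is a knight, Yolanda is a knight, Ravi is a knight, and Eli is a knave.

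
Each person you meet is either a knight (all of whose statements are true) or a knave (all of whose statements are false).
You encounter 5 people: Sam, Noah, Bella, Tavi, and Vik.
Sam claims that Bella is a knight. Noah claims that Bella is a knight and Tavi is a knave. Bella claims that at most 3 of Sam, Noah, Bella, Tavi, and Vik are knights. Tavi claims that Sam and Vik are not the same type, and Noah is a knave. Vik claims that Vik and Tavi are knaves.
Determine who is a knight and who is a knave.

Sam is a knight, and the claim "Bella is a knight" is indeed True.
As a knave, Noah's statement "Bella is a knight and Tavi is a knave" should be False; it is.
Bella is a knight, so "at most 3 of Sam, Noah, Bella, Tavi, and Vik are knights" must be True — and it is.
Tavi is a knight, so "Sam and Vik are not the same type, and Noah is a knave" must be True — and it is.
Vik is a knave; "Vik and Tavi are knaves" is False, as required.

Sam is a knight, Noah is a knave, Bella is a knight, Tavi is a knight, and Vik is a knave.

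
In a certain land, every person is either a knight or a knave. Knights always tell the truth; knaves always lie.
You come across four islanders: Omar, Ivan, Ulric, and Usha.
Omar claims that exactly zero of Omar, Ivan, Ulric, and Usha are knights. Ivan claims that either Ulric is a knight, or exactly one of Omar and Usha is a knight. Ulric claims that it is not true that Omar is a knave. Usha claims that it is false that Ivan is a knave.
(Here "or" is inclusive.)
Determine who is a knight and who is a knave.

As a knave, Omar's statement "exactly zero of Omar, Ivan, Ulric, and Usha are knights" should be False; it is.
Ivan (knight): "either Ulric is a knight, or exactly one of Omar and Usha is a knight" — True. ✓
Since Ulric is a knave, "it is not true that Omar is a knave" needs to be False, which holds.
Usha is a knight, and the claim "it is false that Ivan is a knave" is indeed True.

Omar is a knave, Ivan is a knight, Ulric is a knave, and Usha is a knight.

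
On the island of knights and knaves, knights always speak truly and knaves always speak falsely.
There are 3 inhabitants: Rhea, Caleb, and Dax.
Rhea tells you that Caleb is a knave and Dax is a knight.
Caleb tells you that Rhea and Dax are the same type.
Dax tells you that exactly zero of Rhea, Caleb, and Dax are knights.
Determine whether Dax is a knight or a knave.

Dax is a knave.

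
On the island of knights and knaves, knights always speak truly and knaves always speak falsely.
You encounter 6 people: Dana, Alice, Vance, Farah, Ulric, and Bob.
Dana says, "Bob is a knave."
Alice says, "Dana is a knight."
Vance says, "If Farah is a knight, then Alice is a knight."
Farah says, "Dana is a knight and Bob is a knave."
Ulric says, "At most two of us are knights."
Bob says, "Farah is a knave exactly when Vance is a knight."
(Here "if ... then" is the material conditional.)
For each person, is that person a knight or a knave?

Dana is a knight, Alice is a knight, Vance is a knight, Farah is a knight, Ulric is a knave, and Bob is a knave.

Dana is a knight; "Bob is a knave" is True, as required.
Alice is a knight, so "Dana is a knight" must be True — and it is.
Vance (knight): "if Farah is a knight, then Alice is a knight" — True. ✓
Farah is a knight, so "Dana is a knight and Bob is a knave" must be True — and it is.
Ulric is a knave, so "at most two of us are knights" must be false — and it is.
Since Bob is a knave, "Farah is a knave exactly when Vance is a knight" needs to be false, which holds.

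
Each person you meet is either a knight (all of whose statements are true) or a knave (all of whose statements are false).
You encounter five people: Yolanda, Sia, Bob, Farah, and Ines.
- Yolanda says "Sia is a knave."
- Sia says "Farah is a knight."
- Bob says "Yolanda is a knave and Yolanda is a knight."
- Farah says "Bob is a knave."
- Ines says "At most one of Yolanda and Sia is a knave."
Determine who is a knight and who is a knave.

Knights: Sia, Farah, and Ines. Knaves: Yolanda and Bob.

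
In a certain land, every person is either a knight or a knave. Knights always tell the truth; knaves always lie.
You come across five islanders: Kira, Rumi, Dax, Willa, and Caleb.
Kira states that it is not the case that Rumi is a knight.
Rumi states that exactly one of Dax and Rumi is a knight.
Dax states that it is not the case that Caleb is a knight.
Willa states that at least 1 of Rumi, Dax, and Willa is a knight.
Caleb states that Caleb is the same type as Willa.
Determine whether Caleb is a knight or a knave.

Consistent assignments: {Kira=knight, Rumi=knave, Dax=knave, Willa=knight, Caleb=knight}; {Kira=knave, Rumi=knight, Dax=knave, Willa=knight, Caleb=knight}
In every consistent assignment, Caleb is a knight.

Caleb is a knight.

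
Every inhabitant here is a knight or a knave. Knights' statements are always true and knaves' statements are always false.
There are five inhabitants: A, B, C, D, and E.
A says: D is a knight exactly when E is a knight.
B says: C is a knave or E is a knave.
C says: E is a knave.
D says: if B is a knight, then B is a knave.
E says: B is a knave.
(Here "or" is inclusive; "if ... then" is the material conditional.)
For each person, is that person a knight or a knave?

A is a knight, B is a knight, C is a knight, D is a knave, and E is a knave.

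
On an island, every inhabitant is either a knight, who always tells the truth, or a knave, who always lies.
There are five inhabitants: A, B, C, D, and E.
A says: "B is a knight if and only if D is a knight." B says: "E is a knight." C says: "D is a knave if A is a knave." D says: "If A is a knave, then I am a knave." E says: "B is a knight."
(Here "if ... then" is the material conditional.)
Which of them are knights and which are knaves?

Knights: A, B, C, D, and E. Knaves: none.

A is a knight, so "B is a knight if and only if D is a knight" must be True — and it is.
As a knight, B's statement "E is a knight" should be True; it is.
C is a knight, so "D is a knave if A is a knave" must be True — and it is.
D is a knight, so "if A is a knave, then I am a knave" must be True — and it is.
E (knight): "B is a knight" — True. ✓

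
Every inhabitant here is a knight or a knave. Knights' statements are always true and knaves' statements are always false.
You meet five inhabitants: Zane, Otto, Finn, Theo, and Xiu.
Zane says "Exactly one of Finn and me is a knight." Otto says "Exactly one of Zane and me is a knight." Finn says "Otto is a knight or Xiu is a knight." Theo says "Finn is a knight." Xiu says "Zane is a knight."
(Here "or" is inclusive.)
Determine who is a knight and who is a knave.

Suppose Zane is a knight. Then Zane's statement "exactly one of Finn and me is a knight" would have to be true. Checking the 16 ways to assign the others, none is consistent with every speaker.
(For instance, with Otto=knave, Finn=knave, Theo=knave, Xiu=knave, Otto's claim "exactly one of Zane and me is a knight" comes out true where it would need to be false.)
So Zane must be a knave, making "exactly one of Finn and me is a knight" false. Taking Zane=knave, Otto=knave, Finn=knave, Theo=knave, Xiu=knave, each remaining statement checks out:
  Otto (knave): "exactly one of Zane and me is a knight" — false. ✓
  Finn (knave): "Otto is a knight or Xiu is a knight" — false. ✓
  Theo (knave): "Finn is a knight" — false. ✓
  Xiu (knave): "Zane is a knight" — false. ✓
This is the unique consistent assignment.

Knights: none. Knaves: Zane, Otto, Finn, Theo, and Xiu.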